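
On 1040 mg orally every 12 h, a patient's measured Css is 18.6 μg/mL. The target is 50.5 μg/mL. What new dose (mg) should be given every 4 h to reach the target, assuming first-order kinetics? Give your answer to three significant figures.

With linear kinetics, Css is proportional to dose rate (D/τ) at fixed clearance.
D₂ = D₁ × (Css,target / Css,current) × (τ₂/τ₁) = 1040 × (50.5/18.6) × (4/12) = 941.2 mg

941 mg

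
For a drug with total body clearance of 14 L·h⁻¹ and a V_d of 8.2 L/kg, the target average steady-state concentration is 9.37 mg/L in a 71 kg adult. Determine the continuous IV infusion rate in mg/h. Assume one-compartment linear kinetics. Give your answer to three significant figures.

131 mg/h

Rate = CL × Css = 14.00 × 9.37 = 131.2 mg/h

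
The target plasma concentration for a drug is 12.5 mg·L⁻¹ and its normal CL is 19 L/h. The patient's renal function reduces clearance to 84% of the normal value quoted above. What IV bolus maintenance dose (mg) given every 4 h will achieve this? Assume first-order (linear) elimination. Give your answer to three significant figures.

Patient clearance = 0.84 × 19.00 = 15.96 L/h
At steady state, dose per interval replaces the amount cleared in that interval: D/τ = CL·Css.
D = CL × Css × τ = 15.96 × 12.5 × 4 = 798.0 mg

798 mg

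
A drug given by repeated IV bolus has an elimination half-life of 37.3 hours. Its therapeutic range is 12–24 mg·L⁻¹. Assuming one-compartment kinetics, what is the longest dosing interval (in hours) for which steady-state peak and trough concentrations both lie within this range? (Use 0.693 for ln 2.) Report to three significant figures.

37.3 h

k = 0.693 / t½ = 0.693 / 37.3 = 0.01858 h⁻¹
Between IV bolus doses, concentration decays as C = C₀·e^(−kτ), so C_peak/C_trough = e^(kτ).
τ_max = ln(C_peak/C_trough) / k = ln(24/12) / 0.01858 = 0.6931 / 0.01858 = 37.30 h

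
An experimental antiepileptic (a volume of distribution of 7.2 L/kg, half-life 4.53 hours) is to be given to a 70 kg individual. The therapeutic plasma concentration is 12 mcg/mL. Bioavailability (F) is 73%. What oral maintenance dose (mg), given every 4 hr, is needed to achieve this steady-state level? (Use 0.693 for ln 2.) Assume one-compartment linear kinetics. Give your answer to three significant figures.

Vd(total) = 70 kg × 7.2 L/kg = 504.0 L
CL = 0.693 × Vd / t½ = 0.693 × 504.0 / 4.53 = 77.10 L/h
D = CL × Css × τ / F = 77.10 × 12 × 4 / 0.73 = 5070 mg

5070 mg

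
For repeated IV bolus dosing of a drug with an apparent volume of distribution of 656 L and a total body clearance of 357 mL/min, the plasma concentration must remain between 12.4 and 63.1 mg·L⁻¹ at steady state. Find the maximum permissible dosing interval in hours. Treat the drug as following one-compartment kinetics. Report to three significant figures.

49.8 h

CL = 357 mL/min × 60/1000 = 21.42 L/h
k = CL / Vd = 21.42 / 656.0 = 0.03265 h⁻¹
Between IV bolus doses, concentration decays as C = C₀·e^(−kτ), so C_peak/C_trough = e^(kτ).
τ_max = ln(C_peak/C_trough) / k = ln(63.1/12.4) / 0.03265 = 1.627 / 0.03265 = 49.83 h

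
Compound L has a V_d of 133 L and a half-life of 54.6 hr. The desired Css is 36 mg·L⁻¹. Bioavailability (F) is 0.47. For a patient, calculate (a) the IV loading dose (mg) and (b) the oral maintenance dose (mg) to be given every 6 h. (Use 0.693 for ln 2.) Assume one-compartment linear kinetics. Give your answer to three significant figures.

(a) 4790 mg; (b) 776 mg

LD = Vd × C = 133.0 × 36 = 4788 mg
CL = 0.693 × Vd / t½ = 0.693 × 133.0 / 54.6 = 1.688 L/h
D = CL × Css × τ / F = 1.688 × 36 × 6 / 0.47 = 775.8 mg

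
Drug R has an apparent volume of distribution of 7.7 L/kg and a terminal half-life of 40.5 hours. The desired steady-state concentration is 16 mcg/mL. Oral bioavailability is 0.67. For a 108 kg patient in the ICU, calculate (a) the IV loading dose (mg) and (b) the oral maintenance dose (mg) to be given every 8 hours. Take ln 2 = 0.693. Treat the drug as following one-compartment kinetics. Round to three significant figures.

(a) 13300 mg; (b) 2720 mg

Vd(total) = 108 kg × 7.7 L/kg = 831.6 L
LD = Vd × C = 831.6 × 16 = 13310 mg
CL = 0.693 × Vd / t½ = 0.693 × 831.6 / 40.5 = 14.23 L/h
D = CL × Css × τ / F = 14.23 × 16 × 8 / 0.67 = 2719 mg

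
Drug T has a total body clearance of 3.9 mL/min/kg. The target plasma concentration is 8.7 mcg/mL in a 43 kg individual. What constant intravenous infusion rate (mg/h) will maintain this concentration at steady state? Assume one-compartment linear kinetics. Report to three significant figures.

87.5 mg/h

CL = 3.9 mL/min/kg × 43 kg = 167.7 mL/min = 167.7 × 60/1000 = 10.06 L/h
Rate = CL × Css = 10.06 × 8.7 = 87.52 mg/h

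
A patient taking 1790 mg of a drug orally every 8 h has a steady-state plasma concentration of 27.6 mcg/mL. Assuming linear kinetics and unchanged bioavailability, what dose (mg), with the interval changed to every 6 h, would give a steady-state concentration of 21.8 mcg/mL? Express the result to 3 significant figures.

1060 mg

For first-order elimination, Css ∝ F·D/(CL·τ); F and CL are unchanged, so Css ∝ D/τ.
D₂ = D₁ × (Css,target / Css,current) × (τ₂/τ₁) = 1790 × (21.8/27.6) × (6/8) = 1060 mg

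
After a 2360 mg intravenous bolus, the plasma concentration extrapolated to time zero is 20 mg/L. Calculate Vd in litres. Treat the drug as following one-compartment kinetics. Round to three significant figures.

Immediately after an IV bolus, C₀ = Dose / Vd, so Vd = Dose / C₀.
Vd = 2360 / 20 = 118.0 L

118 L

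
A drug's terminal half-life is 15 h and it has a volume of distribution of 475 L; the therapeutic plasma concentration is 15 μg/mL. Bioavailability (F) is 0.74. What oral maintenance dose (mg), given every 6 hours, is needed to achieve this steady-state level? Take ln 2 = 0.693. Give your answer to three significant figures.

2670 mg

CL = 0.693 × Vd / t½ = 0.693 × 475.0 / 15 = 21.95 L/h
D = CL × Css × τ / F = 21.95 × 15 × 6 / 0.74 = 2670 mg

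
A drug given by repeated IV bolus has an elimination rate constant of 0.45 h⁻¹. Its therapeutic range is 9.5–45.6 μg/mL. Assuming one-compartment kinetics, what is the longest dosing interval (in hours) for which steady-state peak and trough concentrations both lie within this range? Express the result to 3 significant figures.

3.49 h

Between IV bolus doses, concentration decays as C = C₀·e^(−kτ), so C_peak/C_trough = e^(kτ).
τ_max = ln(C_peak/C_trough) / k = ln(45.6/9.5) / 0.4500 = 1.569 / 0.4500 = 3.487 h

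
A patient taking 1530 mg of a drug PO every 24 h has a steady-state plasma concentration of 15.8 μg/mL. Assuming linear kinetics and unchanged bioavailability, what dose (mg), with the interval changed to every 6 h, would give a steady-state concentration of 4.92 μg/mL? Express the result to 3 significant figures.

With linear kinetics, Css is proportional to dose rate (D/τ) at fixed clearance.
D₂ = D₁ × (Css,target / Css,current) × (τ₂/τ₁) = 1530 × (4.92/15.8) × (6/24) = 119.1 mg

119 mg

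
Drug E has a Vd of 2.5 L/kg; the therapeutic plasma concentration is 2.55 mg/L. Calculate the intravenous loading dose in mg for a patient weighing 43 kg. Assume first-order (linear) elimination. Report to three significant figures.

Vd(total) = 43 kg × 2.5 L/kg = 107.5 L
LD = Vd × C = 107.5 × 2.550 = 274.1 mg

274 mg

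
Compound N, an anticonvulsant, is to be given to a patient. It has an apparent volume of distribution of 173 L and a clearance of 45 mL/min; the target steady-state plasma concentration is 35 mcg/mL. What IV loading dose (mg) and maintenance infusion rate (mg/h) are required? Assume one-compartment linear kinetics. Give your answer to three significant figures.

(a) 6060 mg; (b) 94.5 mg/h

Loading dose = Vd × C = 173.0 × 35 = 6055 mg
CL = 45 mL/min × 60/1000 = 2.700 L/h
Maintenance infusion rate = CL × Css = 2.700 × 35 = 94.50 mg/h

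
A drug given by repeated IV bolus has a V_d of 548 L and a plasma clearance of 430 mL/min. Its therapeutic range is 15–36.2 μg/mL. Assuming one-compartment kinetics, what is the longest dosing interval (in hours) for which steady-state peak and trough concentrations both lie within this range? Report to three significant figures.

Convert clearance: 430 mL/min × 60 min/h ÷ 1000 mL/L = 25.80 L/h
k = CL / Vd = 25.80 / 548.0 = 0.04708 h⁻¹
Between IV bolus doses, concentration decays as C = C₀·e^(−kτ), so C_peak/C_trough = e^(kτ).
τ_max = ln(C_peak/C_trough) / k = ln(36.2/15) / 0.04708 = 0.8810 / 0.04708 = 18.71 h

18.7 h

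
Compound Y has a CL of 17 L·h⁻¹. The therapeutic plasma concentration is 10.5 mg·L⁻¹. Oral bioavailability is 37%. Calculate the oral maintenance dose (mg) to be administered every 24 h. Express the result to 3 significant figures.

D = CL × Css × τ / F = 17.00 × 10.5 × 24 / 0.37 = 11580 mg

11600 mg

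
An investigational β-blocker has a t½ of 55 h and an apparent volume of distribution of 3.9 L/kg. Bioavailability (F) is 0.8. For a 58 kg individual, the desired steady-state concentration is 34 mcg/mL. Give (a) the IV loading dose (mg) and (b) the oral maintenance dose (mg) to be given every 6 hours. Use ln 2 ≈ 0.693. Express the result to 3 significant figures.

Vd(total) = 58 kg × 3.9 L/kg = 226.2 L
LD = Vd × C = 226.2 × 34 = 7691 mg
CL = 0.693 × Vd / t½ = 0.693 × 226.2 / 55 = 2.850 L/h
D = CL × Css × τ / F = 2.850 × 34 × 6 / 0.8 = 726.8 mg

(a) 7690 mg; (b) 727 mg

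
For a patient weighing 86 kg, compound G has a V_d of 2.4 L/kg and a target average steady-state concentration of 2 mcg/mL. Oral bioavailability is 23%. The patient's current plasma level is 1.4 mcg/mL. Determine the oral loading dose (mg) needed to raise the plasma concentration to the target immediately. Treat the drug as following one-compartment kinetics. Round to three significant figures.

Total Vd = 2.4 × 86 = 206.4 L
The loading dose fills Vd to the target concentration.
Concentration deficit ΔC = 2 − 1.4 = 0.6000 mg/L
LD = Vd × ΔC / F = 206.4 × 0.6000 / 0.23 = 538.4 mg

538 mg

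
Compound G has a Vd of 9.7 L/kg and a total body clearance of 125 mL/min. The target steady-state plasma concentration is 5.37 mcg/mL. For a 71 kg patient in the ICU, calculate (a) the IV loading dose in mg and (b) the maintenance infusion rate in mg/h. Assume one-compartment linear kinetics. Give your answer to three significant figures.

(a) 3700 mg; (b) 40.3 mg/h

Vd = 9.7 L/kg × 71 kg = 688.7 L
LD = Vd · C_target = 688.7 × 5.37 = 3698 mg
Convert clearance: 125 mL/min × 60 min/h ÷ 1000 mL/L = 7.500 L/h
Infusion rate = 7.500 L/h × 5.37 mg/L = 40.28 mg/h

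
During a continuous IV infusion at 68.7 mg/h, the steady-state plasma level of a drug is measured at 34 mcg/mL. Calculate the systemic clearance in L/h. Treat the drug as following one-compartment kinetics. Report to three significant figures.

At steady state, infusion rate = CL × Css, so CL = rate / Css.
CL = 68.7 / 34 = 2.021 L/h

2.02 L/h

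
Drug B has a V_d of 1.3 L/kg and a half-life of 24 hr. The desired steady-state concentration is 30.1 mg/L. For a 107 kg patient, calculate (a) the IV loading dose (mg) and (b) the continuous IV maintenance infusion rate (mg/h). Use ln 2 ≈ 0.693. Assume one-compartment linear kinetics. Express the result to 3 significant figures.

(a) 4190 mg; (b) 121 mg/h

Vd = 1.3 L/kg × 107 kg = 139.1 L
LD = Vd × C = 139.1 × 30.1 = 4187 mg
CL = 0.693 × Vd / t½ = 0.693 × 139.1 / 24 = 4.017 L/h
Infusion rate = CL × Css = 4.017 × 30.1 = 120.9 mg/h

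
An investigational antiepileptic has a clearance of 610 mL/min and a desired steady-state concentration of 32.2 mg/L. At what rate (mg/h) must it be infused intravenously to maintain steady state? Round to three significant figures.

1180 mg/h

CL = 610 mL/min × 60/1000 = 36.60 L/h
At steady state, infusion rate equals elimination rate: rate in = CL × Css.
Infusion rate = CL · Css = 36.60 L/h × 32.2 mg/L = 1179 mg/h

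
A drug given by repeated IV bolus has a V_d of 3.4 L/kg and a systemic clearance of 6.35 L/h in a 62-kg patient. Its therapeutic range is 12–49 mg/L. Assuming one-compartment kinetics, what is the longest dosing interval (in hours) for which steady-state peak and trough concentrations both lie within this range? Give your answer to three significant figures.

46.7 h

Vd(total) = 62 kg × 3.4 L/kg = 210.8 L
k = CL / Vd = 6.350 / 210.8 = 0.03012 h⁻¹
Between IV bolus doses, concentration decays as C = C₀·e^(−kτ), so C_peak/C_trough = e^(kτ).
τ_max = ln(C_peak/C_trough) / k = ln(49/12) / 0.03012 = 1.407 / 0.03012 = 46.71 h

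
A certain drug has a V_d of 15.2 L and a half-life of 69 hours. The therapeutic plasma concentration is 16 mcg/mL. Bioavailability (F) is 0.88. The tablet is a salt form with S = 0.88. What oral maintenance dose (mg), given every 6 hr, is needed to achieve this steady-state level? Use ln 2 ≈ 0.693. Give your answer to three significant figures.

18.9 mg

k = 0.693/69 = 0.01004 h⁻¹, so CL = k·Vd = 0.01004 × 15.20 = 0.1526 L/h
D = CL × Css × τ / F / S = 0.1526 × 16 × 6 / 0.88 / 0.88 = 18.92 mg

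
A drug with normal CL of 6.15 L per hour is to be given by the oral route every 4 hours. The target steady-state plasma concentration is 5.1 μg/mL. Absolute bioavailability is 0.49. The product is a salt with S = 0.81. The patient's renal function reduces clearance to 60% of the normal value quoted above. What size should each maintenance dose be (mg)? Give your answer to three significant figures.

190 mg

Patient clearance = 0.6 × 6.150 = 3.690 L/h
At steady state, dose per interval replaces the amount cleared in that interval: F·S·D/τ = CL·Css.
D = CL × Css × τ / F / S = 3.690 × 5.1 × 4 / 0.49 / 0.81 = 189.7 mg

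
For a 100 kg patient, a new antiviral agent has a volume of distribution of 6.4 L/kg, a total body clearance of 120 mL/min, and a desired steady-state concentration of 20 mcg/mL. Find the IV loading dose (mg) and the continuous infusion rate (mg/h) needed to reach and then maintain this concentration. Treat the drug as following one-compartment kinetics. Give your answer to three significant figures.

(a) 12800 mg; (b) 144 mg/h

Vd(total) = 100 kg × 6.4 L/kg = 640.0 L
Loading: fill Vd to C_target → 640.0 L × 20 mg/L = 12800 mg
CL = 120 mL/min = 120 × 0.06 = 7.200 L/h
Maintenance: replace elimination → rate = CL × Css = 7.200 × 20 = 144.0 mg/h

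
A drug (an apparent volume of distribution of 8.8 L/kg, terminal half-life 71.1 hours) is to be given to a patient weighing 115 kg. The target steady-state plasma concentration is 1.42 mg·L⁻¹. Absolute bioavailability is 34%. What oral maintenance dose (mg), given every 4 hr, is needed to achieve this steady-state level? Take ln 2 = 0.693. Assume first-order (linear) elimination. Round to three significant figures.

Total Vd = 8.8 × 115 = 1012 L
k = 0.693/71.1 = 0.009747 h⁻¹, so CL = k·Vd = 0.009747 × 1012 = 9.864 L/h
D = CL × Css × τ / F = 9.864 × 1.42 × 4 / 0.34 = 164.8 mg

165 mg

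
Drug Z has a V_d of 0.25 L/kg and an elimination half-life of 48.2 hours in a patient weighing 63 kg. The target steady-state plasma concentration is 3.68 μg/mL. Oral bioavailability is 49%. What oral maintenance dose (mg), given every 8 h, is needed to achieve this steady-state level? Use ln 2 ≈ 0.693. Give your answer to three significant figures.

13.6 mg

Vd(total) = 63 kg × 0.25 L/kg = 15.75 L
CL = ln 2 · Vd / t½ = 0.693 × 15.75 / 48.2 = 0.2264 L/h
D = CL × Css × τ / F = 0.2264 × 3.68 × 8 / 0.49 = 13.60 mg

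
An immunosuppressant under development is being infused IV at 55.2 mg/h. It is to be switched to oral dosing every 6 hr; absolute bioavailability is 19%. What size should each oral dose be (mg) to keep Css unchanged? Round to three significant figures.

1740 mg

To maintain the same Css, the systemic dosing rate must be unchanged: F·D/τ = infusion rate.
D = rate × τ / F = 55.2 × 6 / 0.19 = 1743 mg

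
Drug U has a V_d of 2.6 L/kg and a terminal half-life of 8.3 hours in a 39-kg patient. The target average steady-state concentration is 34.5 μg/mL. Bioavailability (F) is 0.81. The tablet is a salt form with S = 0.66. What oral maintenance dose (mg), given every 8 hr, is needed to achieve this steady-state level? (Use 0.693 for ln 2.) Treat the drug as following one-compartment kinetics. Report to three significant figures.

4370 mg

Vd = 2.6 L/kg × 39 kg = 101.4 L
CL = 0.693 × Vd / t½ = 0.693 × 101.4 / 8.3 = 8.466 L/h
D = CL × Css × τ / F / S = 8.466 × 34.5 × 8 / 0.81 / 0.66 = 4371 mg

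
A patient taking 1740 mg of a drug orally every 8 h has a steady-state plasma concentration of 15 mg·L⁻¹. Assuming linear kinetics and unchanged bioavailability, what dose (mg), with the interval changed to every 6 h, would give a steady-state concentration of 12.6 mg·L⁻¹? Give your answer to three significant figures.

For first-order elimination, Css ∝ F·D/(CL·τ); F and CL are unchanged, so Css ∝ D/τ.
D₂ = D₁ × (Css,target / Css,current) × (τ₂/τ₁) = 1740 × (12.6/15) × (6/8) = 1096 mg

1100 mg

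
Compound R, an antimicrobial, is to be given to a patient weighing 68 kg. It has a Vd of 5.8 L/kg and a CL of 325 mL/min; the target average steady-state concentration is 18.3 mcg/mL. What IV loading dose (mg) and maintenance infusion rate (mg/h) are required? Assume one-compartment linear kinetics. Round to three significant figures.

Vd(total) = 68 kg × 5.8 L/kg = 394.4 L
LD = Vd · C_target = 394.4 × 18.3 = 7218 mg
CL = 325 mL/min = 325 × 0.06 = 19.50 L/h
Infusion rate = 19.50 L/h × 18.3 mg/L = 356.9 mg/h

(a) 7220 mg; (b) 357 mg/h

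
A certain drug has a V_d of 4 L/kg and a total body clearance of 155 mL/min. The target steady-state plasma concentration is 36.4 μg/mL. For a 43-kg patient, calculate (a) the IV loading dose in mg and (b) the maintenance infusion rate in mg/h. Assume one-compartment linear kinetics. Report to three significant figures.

Vd(total) = 43 kg × 4 L/kg = 172.0 L
Loading: fill Vd to C_target → 172.0 L × 36.4 mg/L = 6261 mg
CL = 155 mL/min × 60/1000 = 9.300 L/h
Maintenance: replace elimination → rate = CL × Css = 9.300 × 36.4 = 338.5 mg/h

(a) 6260 mg; (b) 339 mg/h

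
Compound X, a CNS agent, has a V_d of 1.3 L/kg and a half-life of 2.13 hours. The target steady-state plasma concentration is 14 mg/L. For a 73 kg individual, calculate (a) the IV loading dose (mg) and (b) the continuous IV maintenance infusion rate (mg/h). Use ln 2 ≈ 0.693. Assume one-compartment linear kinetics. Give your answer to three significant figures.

(a) 1330 mg; (b) 432 mg/h

Total Vd = 1.3 × 73 = 94.90 L
LD = Vd × C = 94.90 × 14 = 1329 mg
CL = 0.693 × Vd / t½ = 0.693 × 94.90 / 2.13 = 30.88 L/h
Infusion rate = CL × Css = 30.88 × 14 = 432.3 mg/h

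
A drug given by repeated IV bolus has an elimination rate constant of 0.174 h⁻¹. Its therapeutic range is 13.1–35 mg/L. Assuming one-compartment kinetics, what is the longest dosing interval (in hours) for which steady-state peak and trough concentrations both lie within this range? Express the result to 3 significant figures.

Between IV bolus doses, concentration decays as C = C₀·e^(−kτ), so C_peak/C_trough = e^(kτ).
τ_max = ln(C_peak/C_trough) / k = ln(35/13.1) / 0.1740 = 0.9827 / 0.1740 = 5.648 h

5.65 h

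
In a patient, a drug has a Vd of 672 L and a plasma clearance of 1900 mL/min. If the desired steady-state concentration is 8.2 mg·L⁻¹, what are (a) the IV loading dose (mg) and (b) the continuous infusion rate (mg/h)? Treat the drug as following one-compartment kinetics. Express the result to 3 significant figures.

Loading dose = Vd × C = 672.0 × 8.2 = 5510 mg
Convert clearance: 1900 mL/min × 60 min/h ÷ 1000 mL/L = 114.0 L/h
Maintenance: replace elimination → rate = CL × Css = 114.0 × 8.2 = 934.8 mg/h

(a) 5510 mg; (b) 935 mg/h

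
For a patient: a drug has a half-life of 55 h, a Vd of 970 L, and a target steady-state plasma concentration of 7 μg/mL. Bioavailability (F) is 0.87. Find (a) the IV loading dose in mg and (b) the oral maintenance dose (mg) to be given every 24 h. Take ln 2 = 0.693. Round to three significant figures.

(a) 6790 mg; (b) 2360 mg

LD = Vd × C = 970.0 × 7 = 6790 mg
CL = 0.693 × Vd / t½ = 0.693 × 970.0 / 55 = 12.22 L/h
D = CL × Css × τ / F = 12.22 × 7 × 24 / 0.87 = 2360 mg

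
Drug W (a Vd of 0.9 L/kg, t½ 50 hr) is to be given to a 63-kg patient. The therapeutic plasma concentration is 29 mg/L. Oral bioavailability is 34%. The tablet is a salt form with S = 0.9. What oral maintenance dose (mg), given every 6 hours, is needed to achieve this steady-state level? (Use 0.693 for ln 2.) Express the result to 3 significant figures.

447 mg

Total Vd = 0.9 × 63 = 56.70 L
k = 0.693/50 = 0.01386 h⁻¹, so CL = k·Vd = 0.01386 × 56.70 = 0.7859 L/h
D = CL × Css × τ / F / S = 0.7859 × 29 × 6 / 0.34 / 0.9 = 446.9 mg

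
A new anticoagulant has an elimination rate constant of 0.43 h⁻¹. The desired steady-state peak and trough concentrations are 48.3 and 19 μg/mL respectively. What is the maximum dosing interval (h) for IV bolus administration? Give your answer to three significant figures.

2.17 h

Between IV bolus doses, concentration decays as C = C₀·e^(−kτ), so C_peak/C_trough = e^(kτ).
τ_max = ln(C_peak/C_trough) / k = ln(48.3/19) / 0.4300 = 0.9330 / 0.4300 = 2.170 h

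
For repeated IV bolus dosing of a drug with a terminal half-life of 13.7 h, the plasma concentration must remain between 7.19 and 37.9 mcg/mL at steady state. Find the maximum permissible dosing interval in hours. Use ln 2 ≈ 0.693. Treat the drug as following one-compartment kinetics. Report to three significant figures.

k = 0.693 / t½ = 0.693 / 13.7 = 0.05058 h⁻¹
Between IV bolus doses, concentration decays as C = C₀·e^(−kτ), so C_peak/C_trough = e^(kτ).
τ_max = ln(C_peak/C_trough) / k = ln(37.9/7.19) / 0.05058 = 1.662 / 0.05058 = 32.86 h

32.9 h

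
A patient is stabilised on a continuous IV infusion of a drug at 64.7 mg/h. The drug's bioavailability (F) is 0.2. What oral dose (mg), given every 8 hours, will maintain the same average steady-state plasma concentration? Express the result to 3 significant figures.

To maintain the same Css, the systemic dosing rate must be unchanged: F·D/τ = infusion rate.
D = rate × τ / F = 64.7 × 8 / 0.2 = 2588 mg

2590 mg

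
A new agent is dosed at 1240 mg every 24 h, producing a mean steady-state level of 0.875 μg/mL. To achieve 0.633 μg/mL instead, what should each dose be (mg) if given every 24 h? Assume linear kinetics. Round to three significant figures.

With linear kinetics, Css is proportional to dose rate (D/τ) at fixed clearance.
D₂ = D₁ × (Css,target / Css,current) = 1240 × 0.633/0.875 = 897.1 mg

897 mg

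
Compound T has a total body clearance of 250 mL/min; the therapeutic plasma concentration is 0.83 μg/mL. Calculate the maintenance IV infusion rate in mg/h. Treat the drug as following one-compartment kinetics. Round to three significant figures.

Convert clearance: 250 mL/min × 60 min/h ÷ 1000 mL/L = 15.00 L/h
Rate = CL × Css = 15.00 × 0.83 = 12.45 mg/h

12.5 mg/h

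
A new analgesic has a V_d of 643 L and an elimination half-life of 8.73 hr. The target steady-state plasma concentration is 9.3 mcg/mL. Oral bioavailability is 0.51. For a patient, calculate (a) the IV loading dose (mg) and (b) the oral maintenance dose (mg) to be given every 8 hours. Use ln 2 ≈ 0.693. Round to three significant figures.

(a) 5980 mg; (b) 7450 mg

LD = Vd × C = 643.0 × 9.3 = 5980 mg
CL = 0.693 × Vd / t½ = 0.693 × 643.0 / 8.73 = 51.04 L/h
D = CL × Css × τ / F = 51.04 × 9.3 × 8 / 0.51 = 7446 mg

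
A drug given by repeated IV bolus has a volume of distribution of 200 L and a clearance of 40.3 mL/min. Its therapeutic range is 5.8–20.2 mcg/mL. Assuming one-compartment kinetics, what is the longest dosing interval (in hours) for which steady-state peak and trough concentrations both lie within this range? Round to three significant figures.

CL = 40.3 mL/min × 60/1000 = 2.418 L/h
k = CL / Vd = 2.418 / 200.0 = 0.01209 h⁻¹
Between IV bolus doses, concentration decays as C = C₀·e^(−kτ), so C_peak/C_trough = e^(kτ).
τ_max = ln(C_peak/C_trough) / k = ln(20.2/5.8) / 0.01209 = 1.248 / 0.01209 = 103.2 h

103 h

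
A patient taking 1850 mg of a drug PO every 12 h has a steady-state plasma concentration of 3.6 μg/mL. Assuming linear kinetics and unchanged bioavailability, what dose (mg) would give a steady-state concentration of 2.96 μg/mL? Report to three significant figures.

1520 mg

For first-order elimination, Css ∝ F·D/(CL·τ); F and CL are unchanged, so Css ∝ D/τ.
D₂ = D₁ × (Css,target / Css,current) = 1850 × 2.96/3.6 = 1521 mg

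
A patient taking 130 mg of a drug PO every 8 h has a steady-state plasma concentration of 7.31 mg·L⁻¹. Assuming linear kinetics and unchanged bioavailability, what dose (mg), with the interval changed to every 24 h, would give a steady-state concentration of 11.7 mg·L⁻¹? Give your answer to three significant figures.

624 mg

For first-order elimination, Css ∝ F·D/(CL·τ); F and CL are unchanged, so Css ∝ D/τ.
D₂ = D₁ × (Css,target / Css,current) × (τ₂/τ₁) = 130 × (11.7/7.31) × (24/8) = 624.2 mg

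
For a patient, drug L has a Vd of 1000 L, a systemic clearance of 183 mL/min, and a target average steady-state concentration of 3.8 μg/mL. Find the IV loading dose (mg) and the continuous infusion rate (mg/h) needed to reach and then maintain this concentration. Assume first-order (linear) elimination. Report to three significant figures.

LD = Vd · C_target = 1000 × 3.8 = 3800 mg
CL = 183 mL/min = 183 × 0.06 = 10.98 L/h
Maintenance: replace elimination → rate = CL × Css = 10.98 × 3.8 = 41.72 mg/h

(a) 3800 mg; (b) 41.7 mg/h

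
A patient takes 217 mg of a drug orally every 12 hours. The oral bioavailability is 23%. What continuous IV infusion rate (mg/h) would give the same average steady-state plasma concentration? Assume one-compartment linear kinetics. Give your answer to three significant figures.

4.16 mg/h

Equivalent systemic input: infusion rate = F·D/τ.
Rate = 0.23 × 217 / 12 = 4.159 mg/h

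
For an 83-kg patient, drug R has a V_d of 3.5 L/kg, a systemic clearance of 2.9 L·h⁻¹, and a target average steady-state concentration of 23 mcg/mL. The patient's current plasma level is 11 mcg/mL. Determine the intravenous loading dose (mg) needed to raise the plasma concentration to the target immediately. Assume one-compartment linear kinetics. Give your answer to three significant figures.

Vd(total) = 83 kg × 3.5 L/kg = 290.5 L
Concentration deficit ΔC = 23 − 11 = 12.00 mg/L
LD = Vd × ΔC = 290.5 × 12.00 = 3486 mg

3490 mg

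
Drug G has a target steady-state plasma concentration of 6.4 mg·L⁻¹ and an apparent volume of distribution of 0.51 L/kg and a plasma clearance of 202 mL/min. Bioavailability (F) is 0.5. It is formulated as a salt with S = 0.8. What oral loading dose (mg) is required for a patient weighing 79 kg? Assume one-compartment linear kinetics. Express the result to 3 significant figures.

645 mg

Vd = 0.51 L/kg × 79 kg = 40.29 L
LD = Vd × C / F / S = 40.29 × 6.400 / 0.5 / 0.8 = 644.6 mg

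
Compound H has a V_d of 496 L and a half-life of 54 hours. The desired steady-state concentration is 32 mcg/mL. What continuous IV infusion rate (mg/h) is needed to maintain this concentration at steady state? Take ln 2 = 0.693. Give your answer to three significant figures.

204 mg/h

CL = ln 2 · Vd / t½ = 0.693 × 496.0 / 54 = 6.365 L/h
Infusion rate = CL × Css = 6.365 × 32 = 203.7 mg/h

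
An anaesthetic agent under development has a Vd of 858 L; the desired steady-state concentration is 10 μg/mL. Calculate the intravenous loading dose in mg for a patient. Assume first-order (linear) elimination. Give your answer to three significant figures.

8580 mg

LD = Vd × C = 858.0 × 10.00 = 8580 mg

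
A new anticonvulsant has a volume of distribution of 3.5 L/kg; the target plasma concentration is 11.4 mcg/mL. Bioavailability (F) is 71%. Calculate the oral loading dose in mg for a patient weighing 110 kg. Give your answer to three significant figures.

6180 mg

Total Vd = 3.5 × 110 = 385.0 L
The loading dose fills Vd to the target concentration.
LD = Vd × C / F = 385.0 × 11.40 / 0.71 = 6182 mg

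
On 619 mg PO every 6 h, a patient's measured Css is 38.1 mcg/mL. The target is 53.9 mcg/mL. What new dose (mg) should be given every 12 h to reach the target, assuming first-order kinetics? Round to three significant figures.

1750 mg

For first-order elimination, Css ∝ F·D/(CL·τ); F and CL are unchanged, so Css ∝ D/τ.
D₂ = D₁ × (Css,target / Css,current) × (τ₂/τ₁) = 619 × (53.9/38.1) × (12/6) = 1751 mg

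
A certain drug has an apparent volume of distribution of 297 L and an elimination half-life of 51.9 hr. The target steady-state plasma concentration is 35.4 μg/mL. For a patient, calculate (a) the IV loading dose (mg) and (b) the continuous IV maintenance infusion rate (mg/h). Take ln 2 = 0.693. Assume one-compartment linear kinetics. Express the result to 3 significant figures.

LD = Vd × C = 297.0 × 35.4 = 10510 mg
CL = 0.693 × Vd / t½ = 0.693 × 297.0 / 51.9 = 3.966 L/h
Infusion rate = CL × Css = 3.966 × 35.4 = 140.4 mg/h

(a) 10500 mg; (b) 140 mg/h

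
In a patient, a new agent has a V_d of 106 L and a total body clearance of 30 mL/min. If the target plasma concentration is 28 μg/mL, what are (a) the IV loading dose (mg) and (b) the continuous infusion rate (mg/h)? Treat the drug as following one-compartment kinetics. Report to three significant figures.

(a) 2970 mg; (b) 50.4 mg/h

LD = Vd · C_target = 106.0 × 28 = 2968 mg
CL = 30 mL/min × 60/1000 = 1.800 L/h
Maintenance: replace elimination → rate = CL × Css = 1.800 × 28 = 50.40 mg/h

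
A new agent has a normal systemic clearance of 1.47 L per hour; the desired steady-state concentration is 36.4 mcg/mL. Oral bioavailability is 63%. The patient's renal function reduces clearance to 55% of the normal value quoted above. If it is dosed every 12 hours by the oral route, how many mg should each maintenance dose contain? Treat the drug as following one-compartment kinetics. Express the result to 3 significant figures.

Patient clearance = 0.55 × 1.470 = 0.8085 L/h
At steady state, dose per interval replaces the amount cleared in that interval: F·D/τ = CL·Css.
D = CL × Css × τ / F = 0.8085 × 36.4 × 12 / 0.63 = 560.6 mg

561 mg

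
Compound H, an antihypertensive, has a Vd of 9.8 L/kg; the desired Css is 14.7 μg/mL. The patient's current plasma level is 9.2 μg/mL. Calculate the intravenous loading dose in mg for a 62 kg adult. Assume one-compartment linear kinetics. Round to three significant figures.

3340 mg

Total Vd = 9.8 × 62 = 607.6 L
Concentration deficit ΔC = 14.7 − 9.2 = 5.500 mg/L
LD = Vd × ΔC = 607.6 × 5.500 = 3342 mg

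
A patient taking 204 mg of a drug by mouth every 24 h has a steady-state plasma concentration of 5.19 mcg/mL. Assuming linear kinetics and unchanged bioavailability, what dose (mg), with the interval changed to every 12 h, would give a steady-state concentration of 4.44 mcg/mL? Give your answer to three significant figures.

With linear kinetics, Css is proportional to dose rate (D/τ) at fixed clearance.
D₂ = D₁ × (Css,target / Css,current) × (τ₂/τ₁) = 204 × (4.44/5.19) × (12/24) = 87.26 mg

87.3 mg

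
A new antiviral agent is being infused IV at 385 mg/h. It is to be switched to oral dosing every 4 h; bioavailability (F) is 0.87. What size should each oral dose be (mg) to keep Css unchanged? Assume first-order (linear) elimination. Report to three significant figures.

1770 mg

To maintain the same Css, the systemic dosing rate must be unchanged: F·D/τ = infusion rate.
D = rate × τ / F = 385 × 4 / 0.87 = 1770 mg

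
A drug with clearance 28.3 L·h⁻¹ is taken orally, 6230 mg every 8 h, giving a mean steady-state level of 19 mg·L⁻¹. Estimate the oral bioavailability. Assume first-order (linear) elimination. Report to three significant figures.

F·D/τ = CL·Css at steady state → F = CL·Css·τ / D.
F = 28.3 × 19 × 8 / 6230 = 0.690

0.690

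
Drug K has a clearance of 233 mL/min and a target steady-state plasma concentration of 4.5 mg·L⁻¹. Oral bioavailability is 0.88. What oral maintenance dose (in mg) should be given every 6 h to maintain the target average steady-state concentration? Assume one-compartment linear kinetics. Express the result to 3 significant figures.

Convert clearance: 233 mL/min × 60 min/h ÷ 1000 mL/L = 13.98 L/h
At steady state, dose per interval replaces the amount cleared in that interval: F·D/τ = CL·Css.
D = CL × Css × τ / F = 13.98 × 4.5 × 6 / 0.88 = 428.9 mg

429 mg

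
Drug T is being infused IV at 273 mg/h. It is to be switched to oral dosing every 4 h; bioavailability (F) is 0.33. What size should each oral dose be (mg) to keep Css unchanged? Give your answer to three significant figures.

3310 mg

To maintain the same Css, the systemic dosing rate must be unchanged: F·D/τ = infusion rate.
D = rate × τ / F = 273 × 4 / 0.33 = 3309 mg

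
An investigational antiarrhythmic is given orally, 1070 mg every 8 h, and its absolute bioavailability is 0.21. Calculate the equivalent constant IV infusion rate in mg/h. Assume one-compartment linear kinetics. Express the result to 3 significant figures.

Equivalent systemic input: infusion rate = F·D/τ.
Rate = 0.21 × 1070 / 8 = 28.09 mg/h

28.1 mg/h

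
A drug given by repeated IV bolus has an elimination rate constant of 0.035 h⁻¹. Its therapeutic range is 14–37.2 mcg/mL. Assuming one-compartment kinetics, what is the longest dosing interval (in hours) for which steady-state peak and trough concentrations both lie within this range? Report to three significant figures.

Between IV bolus doses, concentration decays as C = C₀·e^(−kτ), so C_peak/C_trough = e^(kτ).
τ_max = ln(C_peak/C_trough) / k = ln(37.2/14) / 0.03500 = 0.9773 / 0.03500 = 27.92 h

27.9 h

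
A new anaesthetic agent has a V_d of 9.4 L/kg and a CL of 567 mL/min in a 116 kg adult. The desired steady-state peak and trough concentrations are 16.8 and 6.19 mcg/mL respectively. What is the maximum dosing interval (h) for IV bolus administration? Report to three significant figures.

32.0 h

Total Vd = 9.4 × 116 = 1090 L
CL = 567 mL/min = 567 × 0.06 = 34.02 L/h
k = CL / Vd = 34.02 / 1090 = 0.03121 h⁻¹
Between IV bolus doses, concentration decays as C = C₀·e^(−kτ), so C_peak/C_trough = e^(kτ).
τ_max = ln(C_peak/C_trough) / k = ln(16.8/6.19) / 0.03121 = 0.9984 / 0.03121 = 31.99 h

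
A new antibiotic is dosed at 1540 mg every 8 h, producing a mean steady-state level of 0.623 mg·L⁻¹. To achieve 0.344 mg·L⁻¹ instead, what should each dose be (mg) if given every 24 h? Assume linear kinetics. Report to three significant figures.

For first-order elimination, Css ∝ F·D/(CL·τ); F and CL are unchanged, so Css ∝ D/τ.
D₂ = D₁ × (Css,target / Css,current) × (τ₂/τ₁) = 1540 × (0.344/0.623) × (24/8) = 2551 mg

2550 mg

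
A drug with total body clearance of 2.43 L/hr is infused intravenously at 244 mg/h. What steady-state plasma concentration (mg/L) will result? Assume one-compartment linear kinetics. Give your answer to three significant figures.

100 mg/L

Css = rate / CL = 244 / 2.430 = 100.4 mg/L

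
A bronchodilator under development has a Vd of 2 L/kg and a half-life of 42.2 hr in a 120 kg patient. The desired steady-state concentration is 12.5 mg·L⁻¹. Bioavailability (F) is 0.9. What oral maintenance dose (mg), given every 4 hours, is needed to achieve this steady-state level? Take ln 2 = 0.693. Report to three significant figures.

Vd(total) = 120 kg × 2 L/kg = 240.0 L
k = 0.693/42.2 = 0.01642 h⁻¹, so CL = k·Vd = 0.01642 × 240.0 = 3.941 L/h
D = CL × Css × τ / F = 3.941 × 12.5 × 4 / 0.9 = 218.9 mg

219 mg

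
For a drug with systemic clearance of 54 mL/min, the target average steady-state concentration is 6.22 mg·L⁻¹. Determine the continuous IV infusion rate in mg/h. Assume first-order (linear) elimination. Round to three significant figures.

20.2 mg/h

Convert clearance: 54 mL/min × 60 min/h ÷ 1000 mL/L = 3.240 L/h
Rate = CL × Css = 3.240 × 6.22 = 20.15 mg/h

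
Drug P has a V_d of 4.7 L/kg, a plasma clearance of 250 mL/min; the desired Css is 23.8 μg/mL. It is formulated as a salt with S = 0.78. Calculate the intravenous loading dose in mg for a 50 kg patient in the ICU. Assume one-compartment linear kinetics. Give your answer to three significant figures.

Total Vd = 4.7 × 50 = 235.0 L
The loading dose fills Vd to the target concentration; clearance is irrelevant here.
LD = Vd × C / S = 235.0 × 23.80 / 0.78 = 7171 mg

7170 mg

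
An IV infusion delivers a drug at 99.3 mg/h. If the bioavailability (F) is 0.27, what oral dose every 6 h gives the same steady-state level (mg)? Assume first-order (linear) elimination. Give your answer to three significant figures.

2210 mg

To maintain the same Css, the systemic dosing rate must be unchanged: F·D/τ = infusion rate.
D = rate × τ / F = 99.3 × 6 / 0.27 = 2207 mg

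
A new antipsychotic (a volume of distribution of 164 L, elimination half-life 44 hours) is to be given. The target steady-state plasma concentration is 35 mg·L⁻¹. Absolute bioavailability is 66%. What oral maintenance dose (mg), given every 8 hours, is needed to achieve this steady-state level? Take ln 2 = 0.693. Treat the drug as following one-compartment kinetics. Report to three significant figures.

k = 0.693/44 = 0.01575 h⁻¹, so CL = k·Vd = 0.01575 × 164.0 = 2.583 L/h
D = CL × Css × τ / F = 2.583 × 35 × 8 / 0.66 = 1096 mg

1100 mg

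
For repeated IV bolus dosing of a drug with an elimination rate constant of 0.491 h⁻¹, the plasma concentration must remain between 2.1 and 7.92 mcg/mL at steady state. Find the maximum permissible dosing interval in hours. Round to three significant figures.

Between IV bolus doses, concentration decays as C = C₀·e^(−kτ), so C_peak/C_trough = e^(kτ).
τ_max = ln(C_peak/C_trough) / k = ln(7.92/2.1) / 0.4910 = 1.327 / 0.4910 = 2.703 h

2.70 h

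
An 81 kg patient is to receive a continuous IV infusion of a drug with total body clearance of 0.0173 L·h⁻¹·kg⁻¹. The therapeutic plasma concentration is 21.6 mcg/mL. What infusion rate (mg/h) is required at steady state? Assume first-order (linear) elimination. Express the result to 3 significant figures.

30.3 mg/h

CL = 0.0173 L·h⁻¹·kg⁻¹ × 81 kg = 1.401 L/h
At steady state, infusion rate equals elimination rate: rate in = CL × Css.
Infusion rate = CL · Css = 1.401 L/h × 21.6 mg/L = 30.26 mg/h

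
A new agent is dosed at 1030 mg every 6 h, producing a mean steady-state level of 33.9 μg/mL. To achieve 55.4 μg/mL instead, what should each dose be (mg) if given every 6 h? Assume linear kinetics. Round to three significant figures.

With linear kinetics, Css is proportional to dose rate (D/τ) at fixed clearance.
D₂ = D₁ × (Css,target / Css,current) = 1030 × 55.4/33.9 = 1683 mg

1680 mg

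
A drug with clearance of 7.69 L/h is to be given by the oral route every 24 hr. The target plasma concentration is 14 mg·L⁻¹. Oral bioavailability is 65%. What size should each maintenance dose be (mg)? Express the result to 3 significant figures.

3980 mg

At steady state, dose per interval replaces the amount cleared in that interval: F·D/τ = CL·Css.
D = CL × Css × τ / F = 7.690 × 14 × 24 / 0.65 = 3975 mg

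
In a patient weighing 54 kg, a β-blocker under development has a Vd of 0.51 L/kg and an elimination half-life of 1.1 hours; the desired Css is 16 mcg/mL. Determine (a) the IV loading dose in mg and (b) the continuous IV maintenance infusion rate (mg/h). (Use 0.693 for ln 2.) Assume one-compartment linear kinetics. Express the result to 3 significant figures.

(a) 441 mg; (b) 278 mg/h

Total Vd = 0.51 × 54 = 27.54 L
LD = Vd × C = 27.54 × 16 = 440.6 mg
CL = 0.693 × Vd / t½ = 0.693 × 27.54 / 1.1 = 17.35 L/h
Infusion rate = CL × Css = 17.35 × 16 = 277.6 mg/h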